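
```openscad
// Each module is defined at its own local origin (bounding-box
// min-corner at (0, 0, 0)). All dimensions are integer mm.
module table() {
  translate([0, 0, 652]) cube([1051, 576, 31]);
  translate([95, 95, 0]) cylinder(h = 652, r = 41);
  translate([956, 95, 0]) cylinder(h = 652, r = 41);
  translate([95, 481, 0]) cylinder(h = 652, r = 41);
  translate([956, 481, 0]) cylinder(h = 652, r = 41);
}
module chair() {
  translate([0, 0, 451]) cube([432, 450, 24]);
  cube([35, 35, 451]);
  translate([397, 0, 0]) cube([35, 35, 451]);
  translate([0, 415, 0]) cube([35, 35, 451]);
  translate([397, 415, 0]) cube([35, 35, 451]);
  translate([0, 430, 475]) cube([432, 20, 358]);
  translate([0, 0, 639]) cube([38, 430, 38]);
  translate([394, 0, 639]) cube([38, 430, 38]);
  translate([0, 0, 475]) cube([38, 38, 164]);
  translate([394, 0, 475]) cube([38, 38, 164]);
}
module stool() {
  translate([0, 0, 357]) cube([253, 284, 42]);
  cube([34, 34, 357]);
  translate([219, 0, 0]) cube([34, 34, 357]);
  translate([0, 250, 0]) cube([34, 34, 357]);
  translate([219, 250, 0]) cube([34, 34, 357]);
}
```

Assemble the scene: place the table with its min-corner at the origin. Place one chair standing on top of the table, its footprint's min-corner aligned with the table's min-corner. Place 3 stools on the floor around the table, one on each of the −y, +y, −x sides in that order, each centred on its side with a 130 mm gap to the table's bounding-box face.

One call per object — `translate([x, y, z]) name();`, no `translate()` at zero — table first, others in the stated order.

table();
translate([0, 0, 683]) chair();
translate([399, -414, 0]) stool();
translate([399, 706, 0]) stool();
translate([-383, 146, 0]) stool();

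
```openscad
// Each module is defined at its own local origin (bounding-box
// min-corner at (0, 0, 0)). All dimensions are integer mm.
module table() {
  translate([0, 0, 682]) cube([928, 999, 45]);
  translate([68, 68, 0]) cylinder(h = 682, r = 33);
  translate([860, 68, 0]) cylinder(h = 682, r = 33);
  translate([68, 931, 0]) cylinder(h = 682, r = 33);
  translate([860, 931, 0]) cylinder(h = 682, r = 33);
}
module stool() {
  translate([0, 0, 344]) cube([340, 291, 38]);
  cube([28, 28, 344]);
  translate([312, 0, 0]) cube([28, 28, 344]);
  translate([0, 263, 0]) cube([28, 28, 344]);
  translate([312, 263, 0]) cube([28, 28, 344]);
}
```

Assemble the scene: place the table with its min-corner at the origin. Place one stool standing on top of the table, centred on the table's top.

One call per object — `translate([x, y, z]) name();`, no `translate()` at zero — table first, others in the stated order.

table();
translate([294, 354, 727]) stool();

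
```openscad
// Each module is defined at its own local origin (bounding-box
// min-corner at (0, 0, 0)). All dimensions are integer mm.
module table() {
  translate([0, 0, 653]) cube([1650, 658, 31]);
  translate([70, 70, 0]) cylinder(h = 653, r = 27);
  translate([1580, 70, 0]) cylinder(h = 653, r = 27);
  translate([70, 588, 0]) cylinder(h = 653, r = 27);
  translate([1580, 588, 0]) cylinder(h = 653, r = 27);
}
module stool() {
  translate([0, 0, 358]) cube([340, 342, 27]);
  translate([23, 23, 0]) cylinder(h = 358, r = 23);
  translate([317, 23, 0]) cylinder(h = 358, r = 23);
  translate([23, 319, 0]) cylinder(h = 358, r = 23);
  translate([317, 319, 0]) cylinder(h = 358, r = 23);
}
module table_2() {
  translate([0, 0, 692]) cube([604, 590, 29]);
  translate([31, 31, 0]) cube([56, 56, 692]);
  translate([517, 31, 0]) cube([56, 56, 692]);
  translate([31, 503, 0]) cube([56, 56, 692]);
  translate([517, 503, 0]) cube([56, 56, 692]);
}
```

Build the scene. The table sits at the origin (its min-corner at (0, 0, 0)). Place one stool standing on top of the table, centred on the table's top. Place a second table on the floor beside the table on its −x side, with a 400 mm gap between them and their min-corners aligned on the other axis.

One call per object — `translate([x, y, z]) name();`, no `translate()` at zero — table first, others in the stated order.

table();
translate([655, 158, 684]) stool();
translate([-1004, 0, 0]) table_2();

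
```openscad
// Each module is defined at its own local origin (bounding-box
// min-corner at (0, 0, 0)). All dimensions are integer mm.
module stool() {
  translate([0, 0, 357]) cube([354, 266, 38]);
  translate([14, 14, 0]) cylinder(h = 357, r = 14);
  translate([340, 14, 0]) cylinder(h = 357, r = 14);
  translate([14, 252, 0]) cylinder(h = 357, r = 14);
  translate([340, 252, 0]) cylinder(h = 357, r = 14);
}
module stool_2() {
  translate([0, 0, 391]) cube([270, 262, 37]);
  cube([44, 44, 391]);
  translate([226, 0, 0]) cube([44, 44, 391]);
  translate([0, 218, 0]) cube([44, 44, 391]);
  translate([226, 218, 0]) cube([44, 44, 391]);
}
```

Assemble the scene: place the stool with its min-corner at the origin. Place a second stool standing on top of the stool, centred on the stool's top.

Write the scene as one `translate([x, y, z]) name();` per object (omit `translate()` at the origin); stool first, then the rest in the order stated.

stool();
translate([42, 2, 395]) stool_2();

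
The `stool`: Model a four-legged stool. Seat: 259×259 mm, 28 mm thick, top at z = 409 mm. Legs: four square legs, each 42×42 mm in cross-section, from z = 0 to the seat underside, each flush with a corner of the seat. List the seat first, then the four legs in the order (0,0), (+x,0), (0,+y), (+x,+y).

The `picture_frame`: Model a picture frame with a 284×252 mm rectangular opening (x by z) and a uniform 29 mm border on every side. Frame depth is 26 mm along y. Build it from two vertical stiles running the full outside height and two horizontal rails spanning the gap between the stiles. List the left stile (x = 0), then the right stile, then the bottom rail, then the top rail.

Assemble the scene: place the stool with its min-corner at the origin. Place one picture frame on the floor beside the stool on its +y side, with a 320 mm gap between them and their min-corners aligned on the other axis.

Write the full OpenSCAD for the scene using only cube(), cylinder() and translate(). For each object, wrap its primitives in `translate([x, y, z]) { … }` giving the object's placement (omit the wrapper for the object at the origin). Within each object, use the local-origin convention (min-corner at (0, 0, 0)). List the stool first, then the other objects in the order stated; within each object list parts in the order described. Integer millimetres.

translate([0, 0, 381]) cube([259, 259, 28]);
cube([42, 42, 381]);
translate([217, 0, 0]) cube([42, 42, 381]);
translate([0, 217, 0]) cube([42, 42, 381]);
translate([217, 217, 0]) cube([42, 42, 381]);
translate([0, 579, 0]) {
  cube([29, 26, 310]);
  translate([313, 0, 0]) cube([29, 26, 310]);
  translate([29, 0, 0]) cube([284, 26, 29]);
  translate([29, 0, 281]) cube([284, 26, 29]);
}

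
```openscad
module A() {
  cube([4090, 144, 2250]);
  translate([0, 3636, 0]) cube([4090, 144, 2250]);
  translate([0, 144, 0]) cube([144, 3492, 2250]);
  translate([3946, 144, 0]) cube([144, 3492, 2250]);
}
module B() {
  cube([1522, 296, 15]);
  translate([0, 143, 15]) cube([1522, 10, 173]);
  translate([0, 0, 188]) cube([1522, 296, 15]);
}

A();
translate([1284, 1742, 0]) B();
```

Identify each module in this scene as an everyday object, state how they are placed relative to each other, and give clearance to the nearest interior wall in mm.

Clearances: x = 1140, y = 1598; minimum 1140 mm.

A is a house frame. B is an I-beam. The I-beam sits inside the house frame, centred. The clearance to the nearest interior wall is 1140 mm.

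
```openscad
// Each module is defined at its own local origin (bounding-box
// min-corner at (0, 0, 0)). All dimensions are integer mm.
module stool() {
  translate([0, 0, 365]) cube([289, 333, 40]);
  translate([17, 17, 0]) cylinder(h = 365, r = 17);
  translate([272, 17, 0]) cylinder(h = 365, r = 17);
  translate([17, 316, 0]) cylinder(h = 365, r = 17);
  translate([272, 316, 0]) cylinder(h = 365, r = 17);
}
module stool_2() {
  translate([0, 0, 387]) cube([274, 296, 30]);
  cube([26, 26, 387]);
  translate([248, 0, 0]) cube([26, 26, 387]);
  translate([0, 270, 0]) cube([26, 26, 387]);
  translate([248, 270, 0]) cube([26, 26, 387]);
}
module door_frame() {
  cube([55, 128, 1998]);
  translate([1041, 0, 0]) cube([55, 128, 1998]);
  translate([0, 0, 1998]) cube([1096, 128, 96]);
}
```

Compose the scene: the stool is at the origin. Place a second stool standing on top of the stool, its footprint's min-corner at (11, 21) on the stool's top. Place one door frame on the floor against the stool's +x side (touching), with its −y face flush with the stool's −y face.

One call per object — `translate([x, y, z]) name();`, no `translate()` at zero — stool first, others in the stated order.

stool();
translate([11, 21, 405]) stool_2();
translate([289, 0, 0]) door_frame();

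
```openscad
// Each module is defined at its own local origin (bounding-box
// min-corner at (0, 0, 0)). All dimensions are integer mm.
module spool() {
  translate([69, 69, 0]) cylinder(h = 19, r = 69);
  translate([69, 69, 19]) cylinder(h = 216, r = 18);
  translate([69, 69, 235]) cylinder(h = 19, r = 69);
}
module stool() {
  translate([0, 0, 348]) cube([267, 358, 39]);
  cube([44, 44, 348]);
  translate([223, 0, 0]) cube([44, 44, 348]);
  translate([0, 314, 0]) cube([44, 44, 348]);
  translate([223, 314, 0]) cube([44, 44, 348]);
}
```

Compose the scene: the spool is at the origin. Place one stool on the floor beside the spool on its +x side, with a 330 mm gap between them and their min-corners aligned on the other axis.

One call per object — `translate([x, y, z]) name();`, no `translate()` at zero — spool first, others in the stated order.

spool();
translate([468, 0, 0]) stool();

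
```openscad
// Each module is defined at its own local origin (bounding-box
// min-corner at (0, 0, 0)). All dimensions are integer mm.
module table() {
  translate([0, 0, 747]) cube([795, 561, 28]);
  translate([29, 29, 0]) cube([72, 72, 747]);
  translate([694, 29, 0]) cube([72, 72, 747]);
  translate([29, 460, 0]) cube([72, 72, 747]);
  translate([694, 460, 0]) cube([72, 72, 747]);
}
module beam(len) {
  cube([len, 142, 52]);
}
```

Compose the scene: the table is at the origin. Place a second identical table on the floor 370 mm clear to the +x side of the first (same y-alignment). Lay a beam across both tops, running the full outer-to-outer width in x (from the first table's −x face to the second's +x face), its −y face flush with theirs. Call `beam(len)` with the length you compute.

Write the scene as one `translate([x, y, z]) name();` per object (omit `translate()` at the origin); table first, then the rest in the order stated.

table();
translate([1165, 0, 0]) table();
translate([0, 0, 775]) beam(1960);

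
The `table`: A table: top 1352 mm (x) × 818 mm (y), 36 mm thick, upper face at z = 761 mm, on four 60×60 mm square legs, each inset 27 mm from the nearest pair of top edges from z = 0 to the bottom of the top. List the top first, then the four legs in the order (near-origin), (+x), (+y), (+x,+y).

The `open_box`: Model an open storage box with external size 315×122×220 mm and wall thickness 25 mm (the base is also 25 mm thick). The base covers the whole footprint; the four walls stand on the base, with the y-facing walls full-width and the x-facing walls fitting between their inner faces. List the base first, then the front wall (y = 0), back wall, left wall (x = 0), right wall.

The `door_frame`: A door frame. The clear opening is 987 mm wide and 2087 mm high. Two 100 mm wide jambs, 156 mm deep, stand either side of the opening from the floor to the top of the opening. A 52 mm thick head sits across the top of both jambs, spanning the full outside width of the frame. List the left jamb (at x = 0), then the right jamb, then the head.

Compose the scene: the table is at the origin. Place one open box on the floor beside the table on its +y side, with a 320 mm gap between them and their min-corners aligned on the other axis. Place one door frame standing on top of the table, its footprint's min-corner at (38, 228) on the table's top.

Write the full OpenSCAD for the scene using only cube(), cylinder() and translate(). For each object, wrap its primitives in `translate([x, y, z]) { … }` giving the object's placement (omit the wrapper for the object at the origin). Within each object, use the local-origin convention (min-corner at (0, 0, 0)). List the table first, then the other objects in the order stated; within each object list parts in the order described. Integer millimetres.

translate([0, 0, 725]) cube([1352, 818, 36]);
translate([27, 27, 0]) cube([60, 60, 725]);
translate([1265, 27, 0]) cube([60, 60, 725]);
translate([27, 731, 0]) cube([60, 60, 725]);
translate([1265, 731, 0]) cube([60, 60, 725]);
translate([0, 1138, 0]) {
  cube([315, 122, 25]);
  translate([0, 0, 25]) cube([315, 25, 195]);
  translate([0, 97, 25]) cube([315, 25, 195]);
  translate([0, 25, 25]) cube([25, 72, 195]);
  translate([290, 25, 25]) cube([25, 72, 195]);
}
translate([38, 228, 761]) {
  cube([100, 156, 2087]);
  translate([1087, 0, 0]) cube([100, 156, 2087]);
  translate([0, 0, 2087]) cube([1187, 156, 52]);
}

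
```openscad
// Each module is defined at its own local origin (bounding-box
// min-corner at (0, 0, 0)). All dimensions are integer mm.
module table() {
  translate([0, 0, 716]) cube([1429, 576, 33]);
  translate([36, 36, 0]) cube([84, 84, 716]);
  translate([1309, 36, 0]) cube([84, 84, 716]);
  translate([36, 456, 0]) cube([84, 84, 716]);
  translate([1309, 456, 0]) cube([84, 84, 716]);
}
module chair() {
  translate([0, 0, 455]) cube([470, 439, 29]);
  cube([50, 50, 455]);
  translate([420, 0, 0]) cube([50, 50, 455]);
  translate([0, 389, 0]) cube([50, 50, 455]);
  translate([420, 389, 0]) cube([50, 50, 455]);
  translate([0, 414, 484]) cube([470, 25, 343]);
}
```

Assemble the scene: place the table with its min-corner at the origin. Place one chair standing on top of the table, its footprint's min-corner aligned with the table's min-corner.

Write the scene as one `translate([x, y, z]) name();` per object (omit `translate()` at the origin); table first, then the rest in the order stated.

table();
translate([0, 0, 749]) chair();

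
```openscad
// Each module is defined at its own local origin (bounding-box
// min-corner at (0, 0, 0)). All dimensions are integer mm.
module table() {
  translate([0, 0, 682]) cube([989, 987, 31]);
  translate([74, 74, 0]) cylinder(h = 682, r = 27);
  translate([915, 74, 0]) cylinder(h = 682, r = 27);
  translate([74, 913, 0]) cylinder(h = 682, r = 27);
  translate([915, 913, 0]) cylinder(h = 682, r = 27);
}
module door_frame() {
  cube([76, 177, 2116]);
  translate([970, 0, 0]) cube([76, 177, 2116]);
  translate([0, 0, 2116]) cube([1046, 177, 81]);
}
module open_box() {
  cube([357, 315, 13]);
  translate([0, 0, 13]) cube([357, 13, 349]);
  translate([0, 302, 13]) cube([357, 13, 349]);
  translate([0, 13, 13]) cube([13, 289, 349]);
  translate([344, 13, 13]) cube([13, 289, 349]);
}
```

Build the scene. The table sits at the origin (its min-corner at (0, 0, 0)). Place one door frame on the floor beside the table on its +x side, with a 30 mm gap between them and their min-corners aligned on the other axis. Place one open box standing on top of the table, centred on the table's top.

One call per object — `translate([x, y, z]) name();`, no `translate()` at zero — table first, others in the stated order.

table();
translate([1019, 0, 0]) door_frame();
translate([316, 336, 713]) open_box();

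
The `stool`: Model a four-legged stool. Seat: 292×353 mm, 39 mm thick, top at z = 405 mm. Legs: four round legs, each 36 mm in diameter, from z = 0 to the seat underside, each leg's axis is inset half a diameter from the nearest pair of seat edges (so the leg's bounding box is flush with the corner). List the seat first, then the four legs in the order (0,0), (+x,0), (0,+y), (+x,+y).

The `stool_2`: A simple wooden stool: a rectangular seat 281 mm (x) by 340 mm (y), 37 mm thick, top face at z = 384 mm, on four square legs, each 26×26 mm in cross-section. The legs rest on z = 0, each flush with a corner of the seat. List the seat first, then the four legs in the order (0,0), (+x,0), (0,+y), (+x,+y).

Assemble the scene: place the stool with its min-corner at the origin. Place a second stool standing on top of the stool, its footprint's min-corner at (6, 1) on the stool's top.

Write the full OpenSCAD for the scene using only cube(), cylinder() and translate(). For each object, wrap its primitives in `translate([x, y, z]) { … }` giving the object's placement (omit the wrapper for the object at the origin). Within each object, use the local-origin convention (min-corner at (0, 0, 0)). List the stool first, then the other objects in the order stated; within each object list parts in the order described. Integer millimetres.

translate([0, 0, 366]) cube([292, 353, 39]);
translate([18, 18, 0]) cylinder(h = 366, r = 18);
translate([274, 18, 0]) cylinder(h = 366, r = 18);
translate([18, 335, 0]) cylinder(h = 366, r = 18);
translate([274, 335, 0]) cylinder(h = 366, r = 18);
translate([6, 1, 405]) {
  translate([0, 0, 347]) cube([281, 340, 37]);
  cube([26, 26, 347]);
  translate([255, 0, 0]) cube([26, 26, 347]);
  translate([0, 314, 0]) cube([26, 26, 347]);
  translate([255, 314, 0]) cube([26, 26, 347]);
}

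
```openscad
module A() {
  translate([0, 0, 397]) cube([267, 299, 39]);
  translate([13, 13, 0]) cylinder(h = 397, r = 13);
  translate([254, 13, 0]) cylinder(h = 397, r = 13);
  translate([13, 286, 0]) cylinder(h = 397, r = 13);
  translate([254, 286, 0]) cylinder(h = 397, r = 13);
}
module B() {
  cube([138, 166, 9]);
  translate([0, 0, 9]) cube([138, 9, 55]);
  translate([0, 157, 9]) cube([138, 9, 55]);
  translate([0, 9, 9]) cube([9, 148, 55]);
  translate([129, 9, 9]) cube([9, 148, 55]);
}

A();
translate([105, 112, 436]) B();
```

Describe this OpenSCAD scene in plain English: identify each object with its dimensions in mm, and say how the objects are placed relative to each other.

A is a simple wooden stool: a rectangular seat 267 mm (x) by 299 mm (y), 39 mm thick, top face at z = 436 mm, on four round legs, each 26 mm in diameter. The legs rest on z = 0, each leg's axis is inset half a diameter from the nearest pair of seat edges (so the leg's bounding box is flush with the corner).

B is an open-topped rectangular box: outside dimensions 138×166×64 mm, with a uniform wall and base thickness of 9 mm. The base is a full 138×166 slab on the floor; four walls sit on top of the base. The front and back walls (the −y and +y sides) span the full width; the two side walls fit between them.

The open box is on top of the stool.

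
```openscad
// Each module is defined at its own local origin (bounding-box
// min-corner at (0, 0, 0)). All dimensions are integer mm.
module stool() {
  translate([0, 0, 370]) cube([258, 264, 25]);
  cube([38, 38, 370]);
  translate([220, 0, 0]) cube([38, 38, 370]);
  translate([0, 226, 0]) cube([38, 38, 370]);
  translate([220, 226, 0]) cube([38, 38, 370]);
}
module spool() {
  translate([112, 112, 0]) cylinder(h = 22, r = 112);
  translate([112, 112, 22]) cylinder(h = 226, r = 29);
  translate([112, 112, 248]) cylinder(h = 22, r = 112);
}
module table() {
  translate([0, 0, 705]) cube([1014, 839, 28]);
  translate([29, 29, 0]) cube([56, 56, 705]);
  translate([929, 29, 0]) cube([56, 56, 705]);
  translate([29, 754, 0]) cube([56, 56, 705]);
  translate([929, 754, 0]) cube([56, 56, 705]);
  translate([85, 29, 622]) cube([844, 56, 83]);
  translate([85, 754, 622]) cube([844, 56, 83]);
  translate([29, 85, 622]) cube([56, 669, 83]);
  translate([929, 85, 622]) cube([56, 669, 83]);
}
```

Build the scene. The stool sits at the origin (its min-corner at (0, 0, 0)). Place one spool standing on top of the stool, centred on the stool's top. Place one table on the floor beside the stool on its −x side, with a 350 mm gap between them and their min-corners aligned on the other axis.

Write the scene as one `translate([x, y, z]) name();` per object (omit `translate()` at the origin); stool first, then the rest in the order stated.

stool();
translate([17, 20, 395]) spool();
translate([-1364, 0, 0]) table();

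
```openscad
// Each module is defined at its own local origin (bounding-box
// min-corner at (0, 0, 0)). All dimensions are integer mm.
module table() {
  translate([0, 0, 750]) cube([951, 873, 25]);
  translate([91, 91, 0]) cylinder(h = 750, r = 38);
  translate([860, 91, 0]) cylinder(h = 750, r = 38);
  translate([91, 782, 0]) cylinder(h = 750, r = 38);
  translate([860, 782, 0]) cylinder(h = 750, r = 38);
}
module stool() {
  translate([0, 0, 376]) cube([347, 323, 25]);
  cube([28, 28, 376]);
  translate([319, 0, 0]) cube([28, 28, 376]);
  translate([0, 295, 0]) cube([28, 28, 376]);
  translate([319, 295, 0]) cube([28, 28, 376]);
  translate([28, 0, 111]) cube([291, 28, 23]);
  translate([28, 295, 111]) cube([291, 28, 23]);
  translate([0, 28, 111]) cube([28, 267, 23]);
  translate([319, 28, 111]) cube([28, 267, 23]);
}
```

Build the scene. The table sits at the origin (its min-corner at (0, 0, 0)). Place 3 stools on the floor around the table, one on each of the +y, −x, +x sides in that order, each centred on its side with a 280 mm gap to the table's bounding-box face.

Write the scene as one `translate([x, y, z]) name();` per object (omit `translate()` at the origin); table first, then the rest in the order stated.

table();
translate([302, 1153, 0]) stool();
translate([-627, 275, 0]) stool();
translate([1231, 275, 0]) stool();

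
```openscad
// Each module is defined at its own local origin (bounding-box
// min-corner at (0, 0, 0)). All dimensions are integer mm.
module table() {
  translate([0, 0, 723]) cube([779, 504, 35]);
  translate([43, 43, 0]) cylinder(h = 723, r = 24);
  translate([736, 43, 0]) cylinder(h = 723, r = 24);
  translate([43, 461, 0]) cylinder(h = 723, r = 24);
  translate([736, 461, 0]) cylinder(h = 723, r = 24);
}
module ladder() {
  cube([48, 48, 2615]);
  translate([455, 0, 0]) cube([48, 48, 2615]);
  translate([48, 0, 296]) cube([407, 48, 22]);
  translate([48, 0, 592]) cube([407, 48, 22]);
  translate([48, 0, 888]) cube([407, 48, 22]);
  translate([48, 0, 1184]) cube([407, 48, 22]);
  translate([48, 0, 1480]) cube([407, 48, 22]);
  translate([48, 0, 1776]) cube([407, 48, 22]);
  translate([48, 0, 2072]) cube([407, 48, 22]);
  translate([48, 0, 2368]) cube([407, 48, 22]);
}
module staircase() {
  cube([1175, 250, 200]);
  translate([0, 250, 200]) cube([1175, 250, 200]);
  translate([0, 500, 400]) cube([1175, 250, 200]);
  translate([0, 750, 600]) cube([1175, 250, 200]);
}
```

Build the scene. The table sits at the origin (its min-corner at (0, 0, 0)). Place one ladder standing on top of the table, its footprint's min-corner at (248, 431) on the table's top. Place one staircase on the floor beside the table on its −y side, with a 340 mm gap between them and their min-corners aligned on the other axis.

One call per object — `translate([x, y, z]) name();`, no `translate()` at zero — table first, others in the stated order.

table();
translate([248, 431, 758]) ladder();
translate([0, -1340, 0]) staircase();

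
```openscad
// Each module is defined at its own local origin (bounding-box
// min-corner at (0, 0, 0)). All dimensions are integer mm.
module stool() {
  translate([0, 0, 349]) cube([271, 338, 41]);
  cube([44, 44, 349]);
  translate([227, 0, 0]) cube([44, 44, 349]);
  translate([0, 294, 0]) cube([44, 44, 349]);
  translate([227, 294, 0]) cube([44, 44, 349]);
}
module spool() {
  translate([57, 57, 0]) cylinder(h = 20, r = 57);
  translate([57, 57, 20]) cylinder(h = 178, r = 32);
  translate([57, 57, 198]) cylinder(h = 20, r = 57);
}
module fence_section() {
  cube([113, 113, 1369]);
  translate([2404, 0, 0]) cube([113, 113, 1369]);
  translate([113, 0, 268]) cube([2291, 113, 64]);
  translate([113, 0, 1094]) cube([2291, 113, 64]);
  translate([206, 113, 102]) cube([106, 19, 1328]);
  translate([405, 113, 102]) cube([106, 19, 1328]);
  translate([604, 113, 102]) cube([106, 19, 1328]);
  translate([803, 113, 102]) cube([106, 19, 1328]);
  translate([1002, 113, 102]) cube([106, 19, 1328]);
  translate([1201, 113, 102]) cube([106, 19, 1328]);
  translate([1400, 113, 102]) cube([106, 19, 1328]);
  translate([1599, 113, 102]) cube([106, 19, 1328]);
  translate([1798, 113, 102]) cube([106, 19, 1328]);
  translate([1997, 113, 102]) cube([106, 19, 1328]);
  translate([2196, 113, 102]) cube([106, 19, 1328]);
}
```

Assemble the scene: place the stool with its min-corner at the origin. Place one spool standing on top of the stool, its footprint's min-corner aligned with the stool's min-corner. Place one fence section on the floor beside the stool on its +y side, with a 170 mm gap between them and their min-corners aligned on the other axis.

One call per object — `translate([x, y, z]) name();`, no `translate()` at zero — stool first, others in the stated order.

stool();
translate([0, 0, 390]) spool();
translate([0, 508, 0]) fence_section();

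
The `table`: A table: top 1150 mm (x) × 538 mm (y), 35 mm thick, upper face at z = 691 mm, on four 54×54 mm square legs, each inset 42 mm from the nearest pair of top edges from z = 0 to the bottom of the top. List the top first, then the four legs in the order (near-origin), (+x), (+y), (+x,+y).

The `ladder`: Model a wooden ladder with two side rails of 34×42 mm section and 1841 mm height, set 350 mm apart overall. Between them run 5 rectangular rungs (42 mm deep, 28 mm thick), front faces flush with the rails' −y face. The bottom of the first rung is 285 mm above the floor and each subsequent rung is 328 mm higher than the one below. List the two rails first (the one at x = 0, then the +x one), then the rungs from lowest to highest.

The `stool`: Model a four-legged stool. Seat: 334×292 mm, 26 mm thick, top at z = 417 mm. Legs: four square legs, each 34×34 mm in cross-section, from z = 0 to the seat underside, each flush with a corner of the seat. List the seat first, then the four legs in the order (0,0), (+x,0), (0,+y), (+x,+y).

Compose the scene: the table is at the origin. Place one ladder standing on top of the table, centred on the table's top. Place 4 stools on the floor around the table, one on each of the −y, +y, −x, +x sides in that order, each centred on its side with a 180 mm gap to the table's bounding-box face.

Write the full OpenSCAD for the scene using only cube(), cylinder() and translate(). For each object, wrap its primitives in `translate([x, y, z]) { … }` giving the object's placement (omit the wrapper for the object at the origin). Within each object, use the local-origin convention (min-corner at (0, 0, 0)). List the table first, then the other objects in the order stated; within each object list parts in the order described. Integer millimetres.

translate([0, 0, 656]) cube([1150, 538, 35]);
translate([42, 42, 0]) cube([54, 54, 656]);
translate([1054, 42, 0]) cube([54, 54, 656]);
translate([42, 442, 0]) cube([54, 54, 656]);
translate([1054, 442, 0]) cube([54, 54, 656]);
translate([400, 248, 691]) {
  cube([34, 42, 1841]);
  translate([316, 0, 0]) cube([34, 42, 1841]);
  translate([34, 0, 285]) cube([282, 42, 28]);
  translate([34, 0, 613]) cube([282, 42, 28]);
  translate([34, 0, 941]) cube([282, 42, 28]);
  translate([34, 0, 1269]) cube([282, 42, 28]);
  translate([34, 0, 1597]) cube([282, 42, 28]);
}
translate([408, -472, 0]) {
  translate([0, 0, 391]) cube([334, 292, 26]);
  cube([34, 34, 391]);
  translate([300, 0, 0]) cube([34, 34, 391]);
  translate([0, 258, 0]) cube([34, 34, 391]);
  translate([300, 258, 0]) cube([34, 34, 391]);
}
translate([408, 718, 0]) {
  translate([0, 0, 391]) cube([334, 292, 26]);
  cube([34, 34, 391]);
  translate([300, 0, 0]) cube([34, 34, 391]);
  translate([0, 258, 0]) cube([34, 34, 391]);
  translate([300, 258, 0]) cube([34, 34, 391]);
}
translate([-514, 123, 0]) {
  translate([0, 0, 391]) cube([334, 292, 26]);
  cube([34, 34, 391]);
  translate([300, 0, 0]) cube([34, 34, 391]);
  translate([0, 258, 0]) cube([34, 34, 391]);
  translate([300, 258, 0]) cube([34, 34, 391]);
}
translate([1330, 123, 0]) {
  translate([0, 0, 391]) cube([334, 292, 26]);
  cube([34, 34, 391]);
  translate([300, 0, 0]) cube([34, 34, 391]);
  translate([0, 258, 0]) cube([34, 34, 391]);
  translate([300, 258, 0]) cube([34, 34, 391]);
}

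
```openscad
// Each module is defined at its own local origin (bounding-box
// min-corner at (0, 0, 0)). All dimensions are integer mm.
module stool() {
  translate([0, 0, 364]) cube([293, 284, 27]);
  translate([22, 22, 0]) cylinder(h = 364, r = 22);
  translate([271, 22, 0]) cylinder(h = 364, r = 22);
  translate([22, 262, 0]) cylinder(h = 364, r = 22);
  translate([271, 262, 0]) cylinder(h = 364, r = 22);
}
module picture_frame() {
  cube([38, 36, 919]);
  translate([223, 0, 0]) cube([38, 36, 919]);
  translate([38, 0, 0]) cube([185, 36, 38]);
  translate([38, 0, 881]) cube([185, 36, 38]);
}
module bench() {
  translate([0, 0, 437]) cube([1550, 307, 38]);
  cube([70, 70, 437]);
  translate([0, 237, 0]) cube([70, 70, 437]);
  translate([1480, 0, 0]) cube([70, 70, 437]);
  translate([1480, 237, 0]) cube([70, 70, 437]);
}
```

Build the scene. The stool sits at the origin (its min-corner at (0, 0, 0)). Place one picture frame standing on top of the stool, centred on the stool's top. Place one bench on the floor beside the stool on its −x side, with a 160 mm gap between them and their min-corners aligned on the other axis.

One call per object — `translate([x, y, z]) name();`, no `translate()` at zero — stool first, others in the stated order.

stool();
translate([16, 124, 391]) picture_frame();
translate([-1710, 0, 0]) bench();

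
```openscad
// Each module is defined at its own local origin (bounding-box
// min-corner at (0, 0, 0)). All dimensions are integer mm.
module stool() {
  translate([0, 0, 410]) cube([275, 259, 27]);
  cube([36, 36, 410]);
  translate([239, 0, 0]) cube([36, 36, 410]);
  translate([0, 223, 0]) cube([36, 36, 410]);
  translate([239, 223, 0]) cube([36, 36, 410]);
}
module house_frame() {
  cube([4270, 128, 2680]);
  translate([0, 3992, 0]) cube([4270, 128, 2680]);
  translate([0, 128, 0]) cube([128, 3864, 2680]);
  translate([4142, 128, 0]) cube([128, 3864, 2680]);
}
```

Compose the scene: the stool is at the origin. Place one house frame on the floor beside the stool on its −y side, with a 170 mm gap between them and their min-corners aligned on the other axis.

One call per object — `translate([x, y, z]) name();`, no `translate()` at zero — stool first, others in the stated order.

stool();
translate([0, -4290, 0]) house_frame();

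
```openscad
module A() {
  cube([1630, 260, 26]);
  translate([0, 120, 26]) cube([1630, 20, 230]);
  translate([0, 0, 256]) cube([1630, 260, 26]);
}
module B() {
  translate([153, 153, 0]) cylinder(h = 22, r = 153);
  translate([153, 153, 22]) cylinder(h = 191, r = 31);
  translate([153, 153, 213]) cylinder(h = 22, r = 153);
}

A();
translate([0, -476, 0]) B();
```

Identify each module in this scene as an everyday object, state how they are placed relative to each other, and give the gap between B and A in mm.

The spool's nearest face is 170 mm from the I-beam's −y face.

A is an I-beam. B is a spool. The spool is on the floor beside the I-beam on its −y side. The gap between the spool and the I-beam is 170 mm.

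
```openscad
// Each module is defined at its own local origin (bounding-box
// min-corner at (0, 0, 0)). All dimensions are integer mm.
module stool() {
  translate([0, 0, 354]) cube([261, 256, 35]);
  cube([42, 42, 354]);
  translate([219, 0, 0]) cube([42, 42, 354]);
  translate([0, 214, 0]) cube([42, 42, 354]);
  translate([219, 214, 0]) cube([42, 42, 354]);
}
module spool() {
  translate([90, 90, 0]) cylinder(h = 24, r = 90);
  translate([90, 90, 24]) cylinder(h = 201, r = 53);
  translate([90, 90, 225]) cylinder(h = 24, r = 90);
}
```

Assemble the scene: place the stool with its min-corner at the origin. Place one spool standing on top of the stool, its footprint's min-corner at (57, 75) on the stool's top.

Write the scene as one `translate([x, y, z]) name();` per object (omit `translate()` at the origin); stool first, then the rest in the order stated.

stool();
translate([57, 75, 389]) spool();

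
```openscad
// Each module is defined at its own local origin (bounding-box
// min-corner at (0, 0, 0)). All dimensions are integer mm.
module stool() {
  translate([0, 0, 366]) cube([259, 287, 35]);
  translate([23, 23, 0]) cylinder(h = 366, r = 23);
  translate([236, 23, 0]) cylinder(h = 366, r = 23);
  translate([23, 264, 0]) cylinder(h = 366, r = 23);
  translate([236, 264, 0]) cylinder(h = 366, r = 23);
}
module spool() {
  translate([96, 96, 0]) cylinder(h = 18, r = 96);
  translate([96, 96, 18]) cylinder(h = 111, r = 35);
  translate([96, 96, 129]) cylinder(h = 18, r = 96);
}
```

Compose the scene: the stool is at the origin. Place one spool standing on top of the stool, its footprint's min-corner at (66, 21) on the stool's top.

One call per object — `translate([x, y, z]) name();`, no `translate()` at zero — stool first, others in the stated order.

stool();
translate([66, 21, 401]) spool();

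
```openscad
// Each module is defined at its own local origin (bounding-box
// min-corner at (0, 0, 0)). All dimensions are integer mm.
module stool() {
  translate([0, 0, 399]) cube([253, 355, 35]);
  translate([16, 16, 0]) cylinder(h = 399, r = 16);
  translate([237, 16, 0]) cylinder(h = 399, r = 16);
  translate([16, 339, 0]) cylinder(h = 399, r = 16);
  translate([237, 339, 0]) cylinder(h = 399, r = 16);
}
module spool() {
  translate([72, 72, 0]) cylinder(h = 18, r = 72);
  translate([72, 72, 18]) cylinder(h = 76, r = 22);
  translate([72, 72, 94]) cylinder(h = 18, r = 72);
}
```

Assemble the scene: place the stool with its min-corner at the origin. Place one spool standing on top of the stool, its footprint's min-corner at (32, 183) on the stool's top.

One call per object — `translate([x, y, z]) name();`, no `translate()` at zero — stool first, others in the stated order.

stool();
translate([32, 183, 434]) spool();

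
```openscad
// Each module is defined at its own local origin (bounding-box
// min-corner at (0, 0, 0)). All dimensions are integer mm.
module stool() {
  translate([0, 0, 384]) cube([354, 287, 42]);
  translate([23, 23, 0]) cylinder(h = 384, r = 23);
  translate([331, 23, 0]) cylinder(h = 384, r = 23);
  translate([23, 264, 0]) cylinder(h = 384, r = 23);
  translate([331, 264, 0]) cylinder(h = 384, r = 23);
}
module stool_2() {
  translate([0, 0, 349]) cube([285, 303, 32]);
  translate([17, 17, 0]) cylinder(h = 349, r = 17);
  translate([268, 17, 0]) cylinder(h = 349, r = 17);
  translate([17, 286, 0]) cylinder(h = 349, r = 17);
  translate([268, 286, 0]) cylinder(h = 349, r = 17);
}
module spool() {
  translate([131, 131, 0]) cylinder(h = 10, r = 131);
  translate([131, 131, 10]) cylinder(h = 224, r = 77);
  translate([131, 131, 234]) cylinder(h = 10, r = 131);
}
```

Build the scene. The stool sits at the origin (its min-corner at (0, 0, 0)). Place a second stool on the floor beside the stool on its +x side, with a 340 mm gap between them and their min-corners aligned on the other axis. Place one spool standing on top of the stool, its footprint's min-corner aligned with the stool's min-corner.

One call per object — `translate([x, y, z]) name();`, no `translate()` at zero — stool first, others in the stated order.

stool();
translate([694, 0, 0]) stool_2();
translate([0, 0, 426]) spool();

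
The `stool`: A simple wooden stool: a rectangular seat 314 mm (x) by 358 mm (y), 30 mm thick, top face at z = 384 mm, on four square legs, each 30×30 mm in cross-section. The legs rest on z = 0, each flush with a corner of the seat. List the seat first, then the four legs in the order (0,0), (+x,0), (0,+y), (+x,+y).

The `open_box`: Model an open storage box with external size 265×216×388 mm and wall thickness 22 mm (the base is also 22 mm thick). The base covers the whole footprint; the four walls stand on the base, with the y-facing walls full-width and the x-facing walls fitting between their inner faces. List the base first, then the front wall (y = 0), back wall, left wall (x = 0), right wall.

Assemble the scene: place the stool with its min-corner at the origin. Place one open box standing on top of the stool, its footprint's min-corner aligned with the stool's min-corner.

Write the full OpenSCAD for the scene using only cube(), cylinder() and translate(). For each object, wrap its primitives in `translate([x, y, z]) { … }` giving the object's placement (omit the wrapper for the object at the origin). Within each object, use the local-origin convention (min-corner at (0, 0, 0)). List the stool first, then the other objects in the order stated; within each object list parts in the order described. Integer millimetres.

translate([0, 0, 354]) cube([314, 358, 30]);
cube([30, 30, 354]);
translate([284, 0, 0]) cube([30, 30, 354]);
translate([0, 328, 0]) cube([30, 30, 354]);
translate([284, 328, 0]) cube([30, 30, 354]);
translate([0, 0, 384]) {
  cube([265, 216, 22]);
  translate([0, 0, 22]) cube([265, 22, 366]);
  translate([0, 194, 22]) cube([265, 22, 366]);
  translate([0, 22, 22]) cube([22, 172, 366]);
  translate([243, 22, 22]) cube([22, 172, 366]);
}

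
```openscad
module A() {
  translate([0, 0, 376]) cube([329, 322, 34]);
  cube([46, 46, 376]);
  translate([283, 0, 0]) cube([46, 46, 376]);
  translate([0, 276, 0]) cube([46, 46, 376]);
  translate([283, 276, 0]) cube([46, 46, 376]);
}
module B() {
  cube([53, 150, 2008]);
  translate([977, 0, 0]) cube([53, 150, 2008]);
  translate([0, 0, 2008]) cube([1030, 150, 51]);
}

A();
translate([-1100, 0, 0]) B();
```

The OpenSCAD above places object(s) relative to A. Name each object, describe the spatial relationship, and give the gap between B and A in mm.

A is a stool. B is a door frame. The door frame is on the floor beside the stool on its −x side. The gap between the door frame and the stool is 70 mm.

The door frame's nearest face is 70 mm from the stool's −x face.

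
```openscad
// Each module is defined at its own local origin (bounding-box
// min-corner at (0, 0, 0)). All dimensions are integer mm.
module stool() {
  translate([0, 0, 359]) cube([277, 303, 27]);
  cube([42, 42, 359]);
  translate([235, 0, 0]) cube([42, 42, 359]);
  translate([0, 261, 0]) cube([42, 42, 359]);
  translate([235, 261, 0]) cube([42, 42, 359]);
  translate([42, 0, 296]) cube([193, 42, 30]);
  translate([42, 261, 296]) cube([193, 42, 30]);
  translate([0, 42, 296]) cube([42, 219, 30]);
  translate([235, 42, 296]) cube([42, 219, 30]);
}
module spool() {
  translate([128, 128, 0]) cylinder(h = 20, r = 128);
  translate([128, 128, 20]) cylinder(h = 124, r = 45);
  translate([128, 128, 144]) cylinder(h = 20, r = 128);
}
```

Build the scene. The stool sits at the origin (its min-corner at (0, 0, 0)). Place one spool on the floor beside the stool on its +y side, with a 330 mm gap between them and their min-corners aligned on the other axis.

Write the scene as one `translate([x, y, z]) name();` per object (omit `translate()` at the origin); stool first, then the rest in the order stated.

stool();
translate([0, 633, 0]) spool();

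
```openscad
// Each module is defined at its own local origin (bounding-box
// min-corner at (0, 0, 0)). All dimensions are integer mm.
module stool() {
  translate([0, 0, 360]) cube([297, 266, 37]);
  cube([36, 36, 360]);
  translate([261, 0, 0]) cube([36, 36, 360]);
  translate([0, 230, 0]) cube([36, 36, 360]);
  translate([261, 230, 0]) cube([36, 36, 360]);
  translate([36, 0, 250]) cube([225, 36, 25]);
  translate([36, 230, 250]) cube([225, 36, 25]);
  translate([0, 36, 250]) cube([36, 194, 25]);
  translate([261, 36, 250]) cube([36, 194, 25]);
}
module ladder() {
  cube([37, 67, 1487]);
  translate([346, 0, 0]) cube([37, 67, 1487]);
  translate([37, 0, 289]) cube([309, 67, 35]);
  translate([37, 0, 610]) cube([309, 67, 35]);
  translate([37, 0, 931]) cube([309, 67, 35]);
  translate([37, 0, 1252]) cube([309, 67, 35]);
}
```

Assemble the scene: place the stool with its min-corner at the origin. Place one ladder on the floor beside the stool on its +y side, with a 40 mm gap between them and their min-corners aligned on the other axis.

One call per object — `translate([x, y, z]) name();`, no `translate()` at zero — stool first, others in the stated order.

stool();
translate([0, 306, 0]) ladder();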